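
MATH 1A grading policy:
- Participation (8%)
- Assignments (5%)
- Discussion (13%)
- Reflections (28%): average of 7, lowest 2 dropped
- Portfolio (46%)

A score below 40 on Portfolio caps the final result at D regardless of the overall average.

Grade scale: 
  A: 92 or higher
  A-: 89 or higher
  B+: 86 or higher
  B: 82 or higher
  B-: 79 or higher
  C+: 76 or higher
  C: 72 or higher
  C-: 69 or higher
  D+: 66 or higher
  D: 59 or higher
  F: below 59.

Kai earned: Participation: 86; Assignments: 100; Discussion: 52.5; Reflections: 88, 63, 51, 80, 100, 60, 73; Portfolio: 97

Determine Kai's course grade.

B

Reflections: drop 51, 60 → average of remaining 5 = 404/5 = 80.8
Portfolio score 97 ≥ 40: minimum met.
Weighted total:
  Participation 86 × 0.08 = 6.88
  Assignments 100 × 0.05 = 5
  Discussion 52.5 × 0.13 = 6.825
  Reflections 80.8 × 0.28 = 22.624
  Portfolio 97 × 0.46 = 44.62
Sum = 85.949
85.949 is ≥ 82 and < 86 → B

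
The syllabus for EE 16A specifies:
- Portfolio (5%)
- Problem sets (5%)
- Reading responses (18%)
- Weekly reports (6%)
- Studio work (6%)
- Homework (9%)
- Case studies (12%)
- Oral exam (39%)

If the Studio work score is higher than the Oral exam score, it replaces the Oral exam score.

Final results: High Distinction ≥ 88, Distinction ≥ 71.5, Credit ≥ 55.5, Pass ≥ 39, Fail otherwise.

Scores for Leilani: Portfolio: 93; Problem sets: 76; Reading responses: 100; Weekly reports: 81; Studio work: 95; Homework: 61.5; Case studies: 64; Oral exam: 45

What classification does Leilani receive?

Distinction

Studio work (95) > Oral exam (45), so Oral exam counts as 95.
Weighted total:
  Portfolio 93 × 0.05 = 4.65
  Problem sets 76 × 0.05 = 3.8
  Reading responses 100 × 0.18 = 18
  Weekly reports 81 × 0.06 = 4.86
  Studio work 95 × 0.06 = 5.7
  Homework 61.5 × 0.09 = 5.535
  Case studies 64 × 0.12 = 7.68
  Oral exam 95 × 0.39 = 37.05
Sum = 87.275
87.275 is ≥ 71.5 and < 88 → Distinction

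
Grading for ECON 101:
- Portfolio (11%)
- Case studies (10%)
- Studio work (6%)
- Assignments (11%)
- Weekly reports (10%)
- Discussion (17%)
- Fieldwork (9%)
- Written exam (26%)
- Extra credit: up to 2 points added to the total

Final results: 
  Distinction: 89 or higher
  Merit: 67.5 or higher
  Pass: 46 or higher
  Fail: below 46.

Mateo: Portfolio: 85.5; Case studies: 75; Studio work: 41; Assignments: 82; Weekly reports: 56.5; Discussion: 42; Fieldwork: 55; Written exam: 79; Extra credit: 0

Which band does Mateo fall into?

Pass

Weighted total:
  Portfolio 85.5 × 0.11 = 9.405
  Case studies 75 × 0.1 = 7.5
  Studio work 41 × 0.06 = 2.46
  Assignments 82 × 0.11 = 9.02
  Weekly reports 56.5 × 0.1 = 5.65
  Discussion 42 × 0.17 = 7.14
  Fieldwork 55 × 0.09 = 4.95
  Written exam 79 × 0.26 = 20.54
Sum = 66.665
Extra credit: 66.665 + 0 = 66.665
66.665 is ≥ 46 and < 67.5 → Pass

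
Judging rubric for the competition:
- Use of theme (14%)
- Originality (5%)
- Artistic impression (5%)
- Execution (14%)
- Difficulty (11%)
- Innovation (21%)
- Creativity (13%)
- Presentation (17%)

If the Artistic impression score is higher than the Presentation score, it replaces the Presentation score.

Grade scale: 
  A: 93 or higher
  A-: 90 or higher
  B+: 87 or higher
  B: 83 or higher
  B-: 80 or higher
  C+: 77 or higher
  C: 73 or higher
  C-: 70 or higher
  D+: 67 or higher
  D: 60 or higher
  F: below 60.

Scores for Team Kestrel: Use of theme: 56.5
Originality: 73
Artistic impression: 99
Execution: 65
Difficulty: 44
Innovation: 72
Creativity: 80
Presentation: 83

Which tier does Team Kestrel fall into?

Artistic impression (99) > Presentation (83), so Presentation counts as 99.
Weighted total:
  Use of theme 56.5 × 0.14 = 7.91
  Originality 73 × 0.05 = 3.65
  Artistic impression 99 × 0.05 = 4.95
  Execution 65 × 0.14 = 9.1
  Difficulty 44 × 0.11 = 4.84
  Innovation 72 × 0.21 = 15.12
  Creativity 80 × 0.13 = 10.4
  Presentation 99 × 0.17 = 16.83
Sum = 72.8
72.8 is ≥ 70 and < 73 → C-

C-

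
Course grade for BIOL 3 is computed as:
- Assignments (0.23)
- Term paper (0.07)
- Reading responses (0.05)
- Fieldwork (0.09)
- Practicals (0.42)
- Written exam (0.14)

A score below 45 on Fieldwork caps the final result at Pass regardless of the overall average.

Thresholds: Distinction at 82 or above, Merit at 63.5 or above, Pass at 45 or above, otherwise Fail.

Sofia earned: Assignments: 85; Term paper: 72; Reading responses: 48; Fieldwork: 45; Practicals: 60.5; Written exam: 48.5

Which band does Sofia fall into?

Fieldwork score 45 ≥ 45: minimum met.
Weighted total:
  Assignments 85 × 0.23 = 19.55
  Term paper 72 × 0.07 = 5.04
  Reading responses 48 × 0.05 = 2.4
  Fieldwork 45 × 0.09 = 4.05
  Practicals 60.5 × 0.42 = 25.41
  Written exam 48.5 × 0.14 = 6.79
Sum = 63.24
63.24 is ≥ 45 and < 63.5 → Pass

Pass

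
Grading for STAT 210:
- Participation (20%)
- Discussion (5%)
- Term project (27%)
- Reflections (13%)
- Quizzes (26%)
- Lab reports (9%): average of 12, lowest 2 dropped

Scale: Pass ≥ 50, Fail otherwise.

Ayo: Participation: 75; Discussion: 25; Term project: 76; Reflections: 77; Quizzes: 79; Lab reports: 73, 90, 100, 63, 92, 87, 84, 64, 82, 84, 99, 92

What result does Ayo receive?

Lab reports: drop 63, 64 → average of remaining 10 = 883/10 = 88.3
Weighted total:
  Participation 75 × 0.2 = 15
  Discussion 25 × 0.05 = 1.25
  Term project 76 × 0.27 = 20.52
  Reflections 77 × 0.13 = 10.01
  Quizzes 79 × 0.26 = 20.54
  Lab reports 88.3 × 0.09 = 7.947
Sum = 75.267
75.267 ≥ 50 → Pass

Pass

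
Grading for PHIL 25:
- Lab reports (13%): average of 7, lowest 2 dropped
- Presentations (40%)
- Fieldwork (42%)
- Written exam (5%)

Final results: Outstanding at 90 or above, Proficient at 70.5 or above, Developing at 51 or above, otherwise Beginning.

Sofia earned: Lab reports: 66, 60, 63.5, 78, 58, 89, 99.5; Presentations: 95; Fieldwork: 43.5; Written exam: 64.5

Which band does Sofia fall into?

Lab reports: drop 58, 60 → average of remaining 5 = 396/5 = 79.2
Weighted total:
  Lab reports 79.2 × 0.13 = 10.296
  Presentations 95 × 0.4 = 38
  Fieldwork 43.5 × 0.42 = 18.27
  Written exam 64.5 × 0.05 = 3.225
Sum = 69.791
69.791 is ≥ 51 and < 70.5 → Developing

Developing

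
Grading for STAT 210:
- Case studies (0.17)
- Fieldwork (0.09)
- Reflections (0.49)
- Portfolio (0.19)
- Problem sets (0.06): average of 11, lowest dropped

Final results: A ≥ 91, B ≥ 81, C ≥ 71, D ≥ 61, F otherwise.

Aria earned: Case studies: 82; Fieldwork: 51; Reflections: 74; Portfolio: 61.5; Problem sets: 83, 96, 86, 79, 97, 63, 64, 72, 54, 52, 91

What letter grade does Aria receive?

Problem sets: drop 52 → average of remaining 10 = 785/10 = 78.5
Weighted total:
  Case studies 82 × 0.17 = 13.94
  Fieldwork 51 × 0.09 = 4.59
  Reflections 74 × 0.49 = 36.26
  Portfolio 61.5 × 0.19 = 11.685
  Problem sets 78.5 × 0.06 = 4.71
Sum = 71.185
71.185 is ≥ 71 and < 81 → C

C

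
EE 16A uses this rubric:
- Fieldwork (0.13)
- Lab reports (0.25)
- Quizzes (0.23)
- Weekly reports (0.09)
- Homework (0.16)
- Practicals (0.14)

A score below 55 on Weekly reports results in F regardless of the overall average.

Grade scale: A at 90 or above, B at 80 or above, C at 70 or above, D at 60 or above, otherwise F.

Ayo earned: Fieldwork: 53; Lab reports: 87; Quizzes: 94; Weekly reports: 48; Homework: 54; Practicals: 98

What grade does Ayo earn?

F

Weekly reports score 48 < 55: minimum not met.
Weighted total:
  Fieldwork 53 × 0.13 = 6.89
  Lab reports 87 × 0.25 = 21.75
  Quizzes 94 × 0.23 = 21.62
  Weekly reports 48 × 0.09 = 4.32
  Homework 54 × 0.16 = 8.64
  Practicals 98 × 0.14 = 13.72
Sum = 76.94
Because the Weekly reports minimum was not met, the result is F.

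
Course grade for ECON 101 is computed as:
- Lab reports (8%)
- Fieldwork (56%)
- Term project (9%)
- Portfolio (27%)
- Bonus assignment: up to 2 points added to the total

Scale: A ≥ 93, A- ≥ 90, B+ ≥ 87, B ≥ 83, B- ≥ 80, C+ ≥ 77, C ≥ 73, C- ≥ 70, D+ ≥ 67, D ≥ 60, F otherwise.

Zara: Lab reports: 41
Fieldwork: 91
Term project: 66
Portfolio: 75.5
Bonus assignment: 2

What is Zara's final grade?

Weighted total:
  Lab reports 41 × 0.08 = 3.28
  Fieldwork 91 × 0.56 = 50.96
  Term project 66 × 0.09 = 5.94
  Portfolio 75.5 × 0.27 = 20.385
Sum = 80.565
Bonus assignment: 80.565 + 2 = 82.565
82.565 is ≥ 80 and < 83 → B-

B-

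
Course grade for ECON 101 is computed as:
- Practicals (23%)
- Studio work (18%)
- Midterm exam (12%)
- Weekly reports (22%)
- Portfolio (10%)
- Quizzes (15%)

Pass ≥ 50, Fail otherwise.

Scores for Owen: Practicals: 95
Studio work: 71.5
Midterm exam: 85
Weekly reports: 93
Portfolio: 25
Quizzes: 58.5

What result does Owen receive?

Weighted total:
  Practicals 95 × 0.23 = 21.85
  Studio work 71.5 × 0.18 = 12.87
  Midterm exam 85 × 0.12 = 10.2
  Weekly reports 93 × 0.22 = 20.46
  Portfolio 25 × 0.1 = 2.5
  Quizzes 58.5 × 0.15 = 8.775
Sum = 76.655
76.655 ≥ 50 → Pass

Pass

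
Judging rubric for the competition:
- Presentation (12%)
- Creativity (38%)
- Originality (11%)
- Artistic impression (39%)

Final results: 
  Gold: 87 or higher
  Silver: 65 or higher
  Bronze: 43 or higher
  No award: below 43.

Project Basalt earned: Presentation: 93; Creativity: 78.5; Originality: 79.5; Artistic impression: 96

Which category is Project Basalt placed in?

Gold

Weighted total:
  Presentation 93 × 0.12 = 11.16
  Creativity 78.5 × 0.38 = 29.83
  Originality 79.5 × 0.11 = 8.745
  Artistic impression 96 × 0.39 = 37.44
Sum = 87.175
87.175 ≥ 87 → Gold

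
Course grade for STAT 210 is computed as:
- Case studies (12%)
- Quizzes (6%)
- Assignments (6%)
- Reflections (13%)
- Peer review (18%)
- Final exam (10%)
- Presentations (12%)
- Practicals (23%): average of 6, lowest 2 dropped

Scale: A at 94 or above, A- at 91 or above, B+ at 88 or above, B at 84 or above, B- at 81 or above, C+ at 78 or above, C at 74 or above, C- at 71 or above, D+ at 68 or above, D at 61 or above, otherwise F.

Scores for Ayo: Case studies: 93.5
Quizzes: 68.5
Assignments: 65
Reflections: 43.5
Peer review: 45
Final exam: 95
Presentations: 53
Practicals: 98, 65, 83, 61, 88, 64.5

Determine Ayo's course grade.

Practicals: drop 61, 64.5 → average of remaining 4 = 334/4 = 83.5
Weighted total:
  Case studies 93.5 × 0.12 = 11.22
  Quizzes 68.5 × 0.06 = 4.11
  Assignments 65 × 0.06 = 3.9
  Reflections 43.5 × 0.13 = 5.655
  Peer review 45 × 0.18 = 8.1
  Final exam 95 × 0.1 = 9.5
  Presentations 53 × 0.12 = 6.36
  Practicals 83.5 × 0.23 = 19.205
Sum = 68.05
68.05 is ≥ 68 and < 71 → D+

D+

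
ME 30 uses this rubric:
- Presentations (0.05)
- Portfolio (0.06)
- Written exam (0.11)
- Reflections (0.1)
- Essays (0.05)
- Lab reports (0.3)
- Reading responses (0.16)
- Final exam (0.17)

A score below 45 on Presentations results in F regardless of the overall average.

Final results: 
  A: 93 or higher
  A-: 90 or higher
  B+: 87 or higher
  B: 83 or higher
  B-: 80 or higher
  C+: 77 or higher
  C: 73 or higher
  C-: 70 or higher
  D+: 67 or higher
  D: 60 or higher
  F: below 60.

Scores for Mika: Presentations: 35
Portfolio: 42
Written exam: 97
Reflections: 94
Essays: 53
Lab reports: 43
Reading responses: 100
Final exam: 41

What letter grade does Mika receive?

Presentations score 35 < 45: minimum not met.
Weighted total:
  Presentations 35 × 0.05 = 1.75
  Portfolio 42 × 0.06 = 2.52
  Written exam 97 × 0.11 = 10.67
  Reflections 94 × 0.1 = 9.4
  Essays 53 × 0.05 = 2.65
  Lab reports 43 × 0.3 = 12.9
  Reading responses 100 × 0.16 = 16
  Final exam 41 × 0.17 = 6.97
Sum = 62.86
Because the Presentations minimum was not met, the result is F.

F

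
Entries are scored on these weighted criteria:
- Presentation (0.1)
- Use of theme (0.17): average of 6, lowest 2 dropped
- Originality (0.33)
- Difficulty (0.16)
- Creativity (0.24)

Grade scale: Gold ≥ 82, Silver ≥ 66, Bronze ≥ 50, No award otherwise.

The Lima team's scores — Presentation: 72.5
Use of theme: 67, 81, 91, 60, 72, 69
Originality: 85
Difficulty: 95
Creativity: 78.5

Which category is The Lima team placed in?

Use of theme: drop 60, 67 → average of remaining 4 = 313/4 = 78.25
Weighted total:
  Presentation 72.5 × 0.1 = 7.25
  Use of theme 78.25 × 0.17 = 13.3025
  Originality 85 × 0.33 = 28.05
  Difficulty 95 × 0.16 = 15.2
  Creativity 78.5 × 0.24 = 18.84
Sum = 82.6425
82.6425 ≥ 82 → Gold

Gold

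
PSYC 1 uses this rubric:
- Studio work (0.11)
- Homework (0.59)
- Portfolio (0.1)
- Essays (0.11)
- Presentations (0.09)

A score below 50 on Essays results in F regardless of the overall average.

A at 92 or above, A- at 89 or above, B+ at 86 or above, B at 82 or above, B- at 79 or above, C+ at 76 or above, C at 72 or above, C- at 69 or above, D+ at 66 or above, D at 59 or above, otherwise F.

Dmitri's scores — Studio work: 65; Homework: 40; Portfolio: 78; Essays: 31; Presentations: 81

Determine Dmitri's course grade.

F

Essays score 31 < 50: minimum not met.
Weighted total:
  Studio work 65 × 0.11 = 7.15
  Homework 40 × 0.59 = 23.6
  Portfolio 78 × 0.1 = 7.8
  Essays 31 × 0.11 = 3.41
  Presentations 81 × 0.09 = 7.29
Sum = 49.25
Because the Essays minimum was not met, the result is F.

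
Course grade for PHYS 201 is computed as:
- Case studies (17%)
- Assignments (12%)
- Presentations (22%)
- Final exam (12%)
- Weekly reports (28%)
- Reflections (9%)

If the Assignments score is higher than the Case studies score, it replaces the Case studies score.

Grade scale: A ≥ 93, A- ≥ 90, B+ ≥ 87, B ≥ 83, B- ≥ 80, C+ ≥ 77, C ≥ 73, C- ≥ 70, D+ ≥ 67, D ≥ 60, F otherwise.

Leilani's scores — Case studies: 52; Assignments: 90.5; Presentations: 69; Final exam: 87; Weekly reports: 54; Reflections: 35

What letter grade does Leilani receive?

C-

Assignments (90.5) > Case studies (52), so Case studies counts as 90.5.
Weighted total:
  Case studies 90.5 × 0.17 = 15.385
  Assignments 90.5 × 0.12 = 10.86
  Presentations 69 × 0.22 = 15.18
  Final exam 87 × 0.12 = 10.44
  Weekly reports 54 × 0.28 = 15.12
  Reflections 35 × 0.09 = 3.15
Sum = 70.135
70.135 is ≥ 70 and < 73 → C-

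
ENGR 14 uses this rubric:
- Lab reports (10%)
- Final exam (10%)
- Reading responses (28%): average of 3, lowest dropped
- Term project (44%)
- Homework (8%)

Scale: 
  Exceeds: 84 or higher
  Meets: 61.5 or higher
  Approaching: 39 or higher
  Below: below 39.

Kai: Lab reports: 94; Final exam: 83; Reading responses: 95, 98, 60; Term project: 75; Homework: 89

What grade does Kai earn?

Exceeds

Reading responses: drop 60 → average of remaining 2 = 193/2 = 96.5
Weighted total:
  Lab reports 94 × 0.1 = 9.4
  Final exam 83 × 0.1 = 8.3
  Reading responses 96.5 × 0.28 = 27.02
  Term project 75 × 0.44 = 33
  Homework 89 × 0.08 = 7.12
Sum = 84.84
84.84 ≥ 84 → Exceeds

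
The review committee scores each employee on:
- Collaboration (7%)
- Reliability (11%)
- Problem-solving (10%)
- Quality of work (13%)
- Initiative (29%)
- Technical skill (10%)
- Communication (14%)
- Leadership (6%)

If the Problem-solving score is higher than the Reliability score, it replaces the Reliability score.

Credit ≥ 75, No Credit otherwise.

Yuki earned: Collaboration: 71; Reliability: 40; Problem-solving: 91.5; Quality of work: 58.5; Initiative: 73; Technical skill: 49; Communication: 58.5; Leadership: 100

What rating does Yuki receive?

Problem-solving (91.5) > Reliability (40), so Reliability counts as 91.5.
Weighted total:
  Collaboration 71 × 0.07 = 4.97
  Reliability 91.5 × 0.11 = 10.065
  Problem-solving 91.5 × 0.1 = 9.15
  Quality of work 58.5 × 0.13 = 7.605
  Initiative 73 × 0.29 = 21.17
  Technical skill 49 × 0.1 = 4.9
  Communication 58.5 × 0.14 = 8.19
  Leadership 100 × 0.06 = 6
Sum = 72.05
72.05 < 75 → No Credit

No Credit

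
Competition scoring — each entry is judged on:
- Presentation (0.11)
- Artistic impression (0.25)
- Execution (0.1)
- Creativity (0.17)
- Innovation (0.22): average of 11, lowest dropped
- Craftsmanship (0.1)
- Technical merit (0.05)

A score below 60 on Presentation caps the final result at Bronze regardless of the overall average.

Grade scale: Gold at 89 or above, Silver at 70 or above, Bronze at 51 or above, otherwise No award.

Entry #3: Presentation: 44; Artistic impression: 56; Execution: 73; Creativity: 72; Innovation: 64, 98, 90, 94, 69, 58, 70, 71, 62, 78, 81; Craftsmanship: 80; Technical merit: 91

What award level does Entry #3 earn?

Innovation: drop 58 → average of remaining 10 = 777/10 = 77.7
Presentation score 44 < 60: minimum not met.
Weighted total:
  Presentation 44 × 0.11 = 4.84
  Artistic impression 56 × 0.25 = 14
  Execution 73 × 0.1 = 7.3
  Creativity 72 × 0.17 = 12.24
  Innovation 77.7 × 0.22 = 17.094
  Craftsmanship 80 × 0.1 = 8
  Technical merit 91 × 0.05 = 4.55
Sum = 68.024
68.024 would be Bronze; cap at Bronze applies → Bronze.

Bronze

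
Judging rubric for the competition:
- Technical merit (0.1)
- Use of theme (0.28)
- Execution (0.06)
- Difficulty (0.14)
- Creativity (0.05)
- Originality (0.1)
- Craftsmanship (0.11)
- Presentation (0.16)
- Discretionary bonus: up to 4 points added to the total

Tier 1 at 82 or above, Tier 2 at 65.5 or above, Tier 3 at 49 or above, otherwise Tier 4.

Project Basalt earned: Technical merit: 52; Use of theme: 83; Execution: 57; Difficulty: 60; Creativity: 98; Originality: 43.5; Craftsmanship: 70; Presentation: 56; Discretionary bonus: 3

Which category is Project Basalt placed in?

Tier 2

Weighted total:
  Technical merit 52 × 0.1 = 5.2
  Use of theme 83 × 0.28 = 23.24
  Execution 57 × 0.06 = 3.42
  Difficulty 60 × 0.14 = 8.4
  Creativity 98 × 0.05 = 4.9
  Originality 43.5 × 0.1 = 4.35
  Craftsmanship 70 × 0.11 = 7.7
  Presentation 56 × 0.16 = 8.96
Sum = 66.17
Discretionary bonus: 66.17 + 3 = 69.17
69.17 is ≥ 65.5 and < 82 → Tier 2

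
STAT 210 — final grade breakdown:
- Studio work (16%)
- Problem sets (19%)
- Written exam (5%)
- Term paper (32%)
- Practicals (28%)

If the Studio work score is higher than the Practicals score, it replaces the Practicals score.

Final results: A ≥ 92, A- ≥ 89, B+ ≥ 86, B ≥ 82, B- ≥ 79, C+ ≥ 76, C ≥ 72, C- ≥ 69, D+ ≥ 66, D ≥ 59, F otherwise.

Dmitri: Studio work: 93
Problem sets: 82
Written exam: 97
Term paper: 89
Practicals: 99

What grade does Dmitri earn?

Studio work (93) ≤ Practicals (99), so Practicals stays at 99.
Weighted total:
  Studio work 93 × 0.16 = 14.88
  Problem sets 82 × 0.19 = 15.58
  Written exam 97 × 0.05 = 4.85
  Term paper 89 × 0.32 = 28.48
  Practicals 99 × 0.28 = 27.72
Sum = 91.51
91.51 is ≥ 89 and < 92 → A-

A-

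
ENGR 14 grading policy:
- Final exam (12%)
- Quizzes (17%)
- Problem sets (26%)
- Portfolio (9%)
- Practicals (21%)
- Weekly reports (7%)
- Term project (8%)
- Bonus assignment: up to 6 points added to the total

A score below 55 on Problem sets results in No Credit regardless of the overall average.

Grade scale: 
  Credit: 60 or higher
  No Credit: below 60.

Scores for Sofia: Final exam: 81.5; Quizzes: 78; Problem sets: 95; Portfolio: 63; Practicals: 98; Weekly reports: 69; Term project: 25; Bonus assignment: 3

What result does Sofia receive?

Credit

Problem sets score 95 ≥ 55: minimum met.
Weighted total:
  Final exam 81.5 × 0.12 = 9.78
  Quizzes 78 × 0.17 = 13.26
  Problem sets 95 × 0.26 = 24.7
  Portfolio 63 × 0.09 = 5.67
  Practicals 98 × 0.21 = 20.58
  Weekly reports 69 × 0.07 = 4.83
  Term project 25 × 0.08 = 2
Sum = 80.82
Bonus assignment: 80.82 + 3 = 83.82
83.82 ≥ 60 → Credit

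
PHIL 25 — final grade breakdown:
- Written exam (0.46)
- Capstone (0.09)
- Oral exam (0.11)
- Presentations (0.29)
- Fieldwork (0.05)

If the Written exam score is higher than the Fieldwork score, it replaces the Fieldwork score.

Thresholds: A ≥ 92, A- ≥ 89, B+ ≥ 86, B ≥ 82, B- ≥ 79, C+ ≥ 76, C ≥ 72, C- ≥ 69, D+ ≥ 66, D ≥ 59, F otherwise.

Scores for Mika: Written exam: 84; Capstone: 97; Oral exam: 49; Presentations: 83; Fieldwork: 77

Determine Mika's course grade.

B-

Written exam (84) > Fieldwork (77), so Fieldwork counts as 84.
Weighted total:
  Written exam 84 × 0.46 = 38.64
  Capstone 97 × 0.09 = 8.73
  Oral exam 49 × 0.11 = 5.39
  Presentations 83 × 0.29 = 24.07
  Fieldwork 84 × 0.05 = 4.2
Sum = 81.03
81.03 is ≥ 79 and < 82 → B-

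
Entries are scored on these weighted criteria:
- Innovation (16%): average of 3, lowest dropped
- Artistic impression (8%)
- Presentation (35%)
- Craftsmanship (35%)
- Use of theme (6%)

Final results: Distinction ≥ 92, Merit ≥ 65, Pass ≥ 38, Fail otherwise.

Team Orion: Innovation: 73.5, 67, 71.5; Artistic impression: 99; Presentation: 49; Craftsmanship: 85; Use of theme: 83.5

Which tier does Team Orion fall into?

Innovation: drop 67 → average of remaining 2 = 145/2 = 72.5
Weighted total:
  Innovation 72.5 × 0.16 = 11.6
  Artistic impression 99 × 0.08 = 7.92
  Presentation 49 × 0.35 = 17.15
  Craftsmanship 85 × 0.35 = 29.75
  Use of theme 83.5 × 0.06 = 5.01
Sum = 71.43
71.43 is ≥ 65 and < 92 → Merit

Merit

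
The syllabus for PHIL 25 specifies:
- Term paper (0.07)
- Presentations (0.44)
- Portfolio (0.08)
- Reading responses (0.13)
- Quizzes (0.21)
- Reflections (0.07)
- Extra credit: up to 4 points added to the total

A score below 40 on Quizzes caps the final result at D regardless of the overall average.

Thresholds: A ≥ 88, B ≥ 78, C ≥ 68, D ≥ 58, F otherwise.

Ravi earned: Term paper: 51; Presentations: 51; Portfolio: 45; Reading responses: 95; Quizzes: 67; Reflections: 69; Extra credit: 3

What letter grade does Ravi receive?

Quizzes score 67 ≥ 40: minimum met.
Weighted total:
  Term paper 51 × 0.07 = 3.57
  Presentations 51 × 0.44 = 22.44
  Portfolio 45 × 0.08 = 3.6
  Reading responses 95 × 0.13 = 12.35
  Quizzes 67 × 0.21 = 14.07
  Reflections 69 × 0.07 = 4.83
Sum = 60.86
Extra credit: 60.86 + 3 = 63.86
63.86 is ≥ 58 and < 68 → D

D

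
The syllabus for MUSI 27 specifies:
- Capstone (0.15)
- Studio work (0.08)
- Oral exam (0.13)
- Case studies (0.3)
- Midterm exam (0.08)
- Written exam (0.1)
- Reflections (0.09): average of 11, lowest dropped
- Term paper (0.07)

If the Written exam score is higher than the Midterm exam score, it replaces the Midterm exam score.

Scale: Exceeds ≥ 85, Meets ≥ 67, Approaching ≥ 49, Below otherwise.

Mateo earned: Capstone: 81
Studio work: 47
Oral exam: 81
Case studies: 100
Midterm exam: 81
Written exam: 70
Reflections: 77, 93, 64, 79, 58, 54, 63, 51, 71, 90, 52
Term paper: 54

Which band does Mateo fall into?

Reflections: drop 51 → average of remaining 10 = 701/10 = 70.1
Written exam (70) ≤ Midterm exam (81), so Midterm exam stays at 81.
Weighted total:
  Capstone 81 × 0.15 = 12.15
  Studio work 47 × 0.08 = 3.76
  Oral exam 81 × 0.13 = 10.53
  Case studies 100 × 0.3 = 30
  Midterm exam 81 × 0.08 = 6.48
  Written exam 70 × 0.1 = 7
  Reflections 70.1 × 0.09 = 6.309
  Term paper 54 × 0.07 = 3.78
Sum = 80.009
80.009 is ≥ 67 and < 85 → Meets

Meets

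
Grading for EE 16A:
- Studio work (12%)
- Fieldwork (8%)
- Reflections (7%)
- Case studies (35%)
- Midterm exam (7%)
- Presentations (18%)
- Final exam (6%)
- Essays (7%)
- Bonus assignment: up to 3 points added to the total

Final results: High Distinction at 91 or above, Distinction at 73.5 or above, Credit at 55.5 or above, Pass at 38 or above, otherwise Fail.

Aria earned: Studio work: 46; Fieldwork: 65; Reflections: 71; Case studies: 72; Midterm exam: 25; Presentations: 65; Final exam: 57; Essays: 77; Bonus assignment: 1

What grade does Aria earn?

Credit

Weighted total:
  Studio work 46 × 0.12 = 5.52
  Fieldwork 65 × 0.08 = 5.2
  Reflections 71 × 0.07 = 4.97
  Case studies 72 × 0.35 = 25.2
  Midterm exam 25 × 0.07 = 1.75
  Presentations 65 × 0.18 = 11.7
  Final exam 57 × 0.06 = 3.42
  Essays 77 × 0.07 = 5.39
Sum = 63.15
Bonus assignment: 63.15 + 1 = 64.15
64.15 is ≥ 55.5 and < 73.5 → Credit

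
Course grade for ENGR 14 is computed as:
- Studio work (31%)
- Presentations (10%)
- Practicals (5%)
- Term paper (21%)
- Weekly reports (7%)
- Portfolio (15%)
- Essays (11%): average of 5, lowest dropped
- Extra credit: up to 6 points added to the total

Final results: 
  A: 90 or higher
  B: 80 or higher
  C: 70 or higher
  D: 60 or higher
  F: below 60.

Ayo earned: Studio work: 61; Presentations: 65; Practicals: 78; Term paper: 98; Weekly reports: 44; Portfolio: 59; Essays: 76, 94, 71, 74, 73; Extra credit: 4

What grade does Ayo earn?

Essays: drop 71 → average of remaining 4 = 317/4 = 79.25
Weighted total:
  Studio work 61 × 0.31 = 18.91
  Presentations 65 × 0.1 = 6.5
  Practicals 78 × 0.05 = 3.9
  Term paper 98 × 0.21 = 20.58
  Weekly reports 44 × 0.07 = 3.08
  Portfolio 59 × 0.15 = 8.85
  Essays 79.25 × 0.11 = 8.7175
Sum = 70.5375
Extra credit: 70.5375 + 4 = 74.5375
74.5375 is ≥ 70 and < 80 → C

C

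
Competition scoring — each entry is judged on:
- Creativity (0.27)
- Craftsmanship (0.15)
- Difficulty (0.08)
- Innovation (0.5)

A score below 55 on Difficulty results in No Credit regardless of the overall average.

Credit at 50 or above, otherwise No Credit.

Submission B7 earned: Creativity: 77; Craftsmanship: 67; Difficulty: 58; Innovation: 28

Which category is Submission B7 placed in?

No Credit

Difficulty score 58 ≥ 55: minimum met.
Weighted total:
  Creativity 77 × 0.27 = 20.79
  Craftsmanship 67 × 0.15 = 10.05
  Difficulty 58 × 0.08 = 4.64
  Innovation 28 × 0.5 = 14
Sum = 49.48
49.48 < 50 → No Credit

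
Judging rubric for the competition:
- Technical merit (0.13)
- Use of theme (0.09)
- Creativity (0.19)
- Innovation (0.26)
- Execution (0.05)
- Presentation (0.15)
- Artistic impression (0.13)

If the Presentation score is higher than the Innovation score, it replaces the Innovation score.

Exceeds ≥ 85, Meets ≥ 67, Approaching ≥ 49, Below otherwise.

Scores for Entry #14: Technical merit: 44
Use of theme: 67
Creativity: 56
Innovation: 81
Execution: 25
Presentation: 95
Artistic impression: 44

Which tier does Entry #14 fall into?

Presentation (95) > Innovation (81), so Innovation counts as 95.
Weighted total:
  Technical merit 44 × 0.13 = 5.72
  Use of theme 67 × 0.09 = 6.03
  Creativity 56 × 0.19 = 10.64
  Innovation 95 × 0.26 = 24.7
  Execution 25 × 0.05 = 1.25
  Presentation 95 × 0.15 = 14.25
  Artistic impression 44 × 0.13 = 5.72
Sum = 68.31
68.31 is ≥ 67 and < 85 → Meets

Meets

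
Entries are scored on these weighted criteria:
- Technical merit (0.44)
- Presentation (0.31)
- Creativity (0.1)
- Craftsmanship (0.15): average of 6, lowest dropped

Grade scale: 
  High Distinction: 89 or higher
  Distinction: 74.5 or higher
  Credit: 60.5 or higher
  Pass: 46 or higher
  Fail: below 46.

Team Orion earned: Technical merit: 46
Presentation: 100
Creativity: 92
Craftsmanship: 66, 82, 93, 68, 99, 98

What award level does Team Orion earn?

Craftsmanship: drop 66 → average of remaining 5 = 440/5 = 88
Weighted total:
  Technical merit 46 × 0.44 = 20.24
  Presentation 100 × 0.31 = 31
  Creativity 92 × 0.1 = 9.2
  Craftsmanship 88 × 0.15 = 13.2
Sum = 73.64
73.64 is ≥ 60.5 and < 74.5 → Credit

Credit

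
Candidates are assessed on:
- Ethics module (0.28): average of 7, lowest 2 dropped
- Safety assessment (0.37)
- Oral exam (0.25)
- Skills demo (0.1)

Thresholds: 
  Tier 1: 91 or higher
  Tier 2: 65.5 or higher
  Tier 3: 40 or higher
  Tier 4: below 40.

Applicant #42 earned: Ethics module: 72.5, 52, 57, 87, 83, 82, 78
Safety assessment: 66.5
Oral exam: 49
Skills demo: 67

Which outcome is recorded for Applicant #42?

Tier 2

Ethics module: drop 52, 57 → average of remaining 5 = 402.5/5 = 80.5
Weighted total:
  Ethics module 80.5 × 0.28 = 22.54
  Safety assessment 66.5 × 0.37 = 24.605
  Oral exam 49 × 0.25 = 12.25
  Skills demo 67 × 0.1 = 6.7
Sum = 66.095
66.095 is ≥ 65.5 and < 91 → Tier 2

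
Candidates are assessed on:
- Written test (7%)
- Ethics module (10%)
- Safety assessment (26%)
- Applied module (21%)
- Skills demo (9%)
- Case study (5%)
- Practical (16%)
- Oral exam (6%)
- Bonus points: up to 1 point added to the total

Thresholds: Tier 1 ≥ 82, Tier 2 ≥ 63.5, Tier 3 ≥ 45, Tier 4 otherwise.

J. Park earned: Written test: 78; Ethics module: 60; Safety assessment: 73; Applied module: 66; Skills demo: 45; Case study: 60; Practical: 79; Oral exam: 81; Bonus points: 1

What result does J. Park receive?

Weighted total:
  Written test 78 × 0.07 = 5.46
  Ethics module 60 × 0.1 = 6
  Safety assessment 73 × 0.26 = 18.98
  Applied module 66 × 0.21 = 13.86
  Skills demo 45 × 0.09 = 4.05
  Case study 60 × 0.05 = 3
  Practical 79 × 0.16 = 12.64
  Oral exam 81 × 0.06 = 4.86
Sum = 68.85
Bonus points: 68.85 + 1 = 69.85
69.85 is ≥ 63.5 and < 82 → Tier 2

Tier 2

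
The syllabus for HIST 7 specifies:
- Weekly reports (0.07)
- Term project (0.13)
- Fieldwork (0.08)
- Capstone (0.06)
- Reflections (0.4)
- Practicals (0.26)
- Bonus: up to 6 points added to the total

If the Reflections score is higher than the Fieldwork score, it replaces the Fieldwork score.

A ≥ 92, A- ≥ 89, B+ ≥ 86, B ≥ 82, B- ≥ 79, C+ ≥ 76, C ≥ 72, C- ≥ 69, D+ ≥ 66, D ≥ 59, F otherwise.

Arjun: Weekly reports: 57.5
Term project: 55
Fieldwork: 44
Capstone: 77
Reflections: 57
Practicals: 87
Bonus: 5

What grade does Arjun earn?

Reflections (57) > Fieldwork (44), so Fieldwork counts as 57.
Weighted total:
  Weekly reports 57.5 × 0.07 = 4.025
  Term project 55 × 0.13 = 7.15
  Fieldwork 57 × 0.08 = 4.56
  Capstone 77 × 0.06 = 4.62
  Reflections 57 × 0.4 = 22.8
  Practicals 87 × 0.26 = 22.62
Sum = 65.775
Bonus: 65.775 + 5 = 70.775
70.775 is ≥ 69 and < 72 → C-

C-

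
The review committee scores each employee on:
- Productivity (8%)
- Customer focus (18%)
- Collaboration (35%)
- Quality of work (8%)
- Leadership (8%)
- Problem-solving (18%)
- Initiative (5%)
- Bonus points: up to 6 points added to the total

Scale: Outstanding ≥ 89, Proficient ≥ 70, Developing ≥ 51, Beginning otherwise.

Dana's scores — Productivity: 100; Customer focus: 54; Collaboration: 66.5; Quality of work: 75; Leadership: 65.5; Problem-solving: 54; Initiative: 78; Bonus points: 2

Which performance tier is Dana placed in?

Developing

Weighted total:
  Productivity 100 × 0.08 = 8
  Customer focus 54 × 0.18 = 9.72
  Collaboration 66.5 × 0.35 = 23.275
  Quality of work 75 × 0.08 = 6
  Leadership 65.5 × 0.08 = 5.24
  Problem-solving 54 × 0.18 = 9.72
  Initiative 78 × 0.05 = 3.9
Sum = 65.855
Bonus points: 65.855 + 2 = 67.855
67.855 is ≥ 51 and < 70 → Developing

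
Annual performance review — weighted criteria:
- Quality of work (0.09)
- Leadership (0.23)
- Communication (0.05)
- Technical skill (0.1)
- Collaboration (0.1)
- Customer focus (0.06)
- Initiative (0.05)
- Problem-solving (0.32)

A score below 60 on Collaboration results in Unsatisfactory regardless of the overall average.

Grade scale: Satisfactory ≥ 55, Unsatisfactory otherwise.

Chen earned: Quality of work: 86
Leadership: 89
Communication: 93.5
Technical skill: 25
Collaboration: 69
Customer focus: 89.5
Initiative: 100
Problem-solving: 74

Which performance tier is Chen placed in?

Satisfactory

Collaboration score 69 ≥ 60: minimum met.
Weighted total:
  Quality of work 86 × 0.09 = 7.74
  Leadership 89 × 0.23 = 20.47
  Communication 93.5 × 0.05 = 4.675
  Technical skill 25 × 0.1 = 2.5
  Collaboration 69 × 0.1 = 6.9
  Customer focus 89.5 × 0.06 = 5.37
  Initiative 100 × 0.05 = 5
  Problem-solving 74 × 0.32 = 23.68
Sum = 76.335
76.335 ≥ 55 → Satisfactory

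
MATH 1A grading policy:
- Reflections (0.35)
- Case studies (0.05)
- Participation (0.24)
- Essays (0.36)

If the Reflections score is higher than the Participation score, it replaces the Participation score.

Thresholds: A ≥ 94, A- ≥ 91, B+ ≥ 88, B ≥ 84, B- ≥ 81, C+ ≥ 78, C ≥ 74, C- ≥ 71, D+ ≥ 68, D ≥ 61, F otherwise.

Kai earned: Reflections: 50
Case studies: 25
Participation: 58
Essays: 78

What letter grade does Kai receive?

Reflections (50) ≤ Participation (58), so Participation stays at 58.
Weighted total:
  Reflections 50 × 0.35 = 17.5
  Case studies 25 × 0.05 = 1.25
  Participation 58 × 0.24 = 13.92
  Essays 78 × 0.36 = 28.08
Sum = 60.75
60.75 < 61 → F

F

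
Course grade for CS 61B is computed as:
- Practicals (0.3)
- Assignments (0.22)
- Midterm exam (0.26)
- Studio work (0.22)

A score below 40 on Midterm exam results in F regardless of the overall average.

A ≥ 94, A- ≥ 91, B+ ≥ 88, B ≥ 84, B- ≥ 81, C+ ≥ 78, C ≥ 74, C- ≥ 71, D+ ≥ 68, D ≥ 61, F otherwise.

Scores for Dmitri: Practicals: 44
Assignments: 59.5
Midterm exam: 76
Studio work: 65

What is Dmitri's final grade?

F

Midterm exam score 76 ≥ 40: minimum met.
Weighted total:
  Practicals 44 × 0.3 = 13.2
  Assignments 59.5 × 0.22 = 13.09
  Midterm exam 76 × 0.26 = 19.76
  Studio work 65 × 0.22 = 14.3
Sum = 60.35
60.35 < 61 → F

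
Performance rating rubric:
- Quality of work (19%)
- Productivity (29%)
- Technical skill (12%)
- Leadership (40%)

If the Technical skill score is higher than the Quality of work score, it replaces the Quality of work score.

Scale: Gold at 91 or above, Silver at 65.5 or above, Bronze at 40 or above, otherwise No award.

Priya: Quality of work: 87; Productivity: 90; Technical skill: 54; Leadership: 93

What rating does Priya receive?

Technical skill (54) ≤ Quality of work (87), so Quality of work stays at 87.
Weighted total:
  Quality of work 87 × 0.19 = 16.53
  Productivity 90 × 0.29 = 26.1
  Technical skill 54 × 0.12 = 6.48
  Leadership 93 × 0.4 = 37.2
Sum = 86.31
86.31 is ≥ 65.5 and < 91 → Silver

Silver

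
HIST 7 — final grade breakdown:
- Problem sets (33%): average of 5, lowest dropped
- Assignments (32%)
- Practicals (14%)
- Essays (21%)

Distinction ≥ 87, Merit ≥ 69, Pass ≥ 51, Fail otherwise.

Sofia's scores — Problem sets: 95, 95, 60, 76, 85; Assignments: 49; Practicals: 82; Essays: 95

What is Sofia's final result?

Problem sets: drop 60 → average of remaining 4 = 351/4 = 87.75
Weighted total:
  Problem sets 87.75 × 0.33 = 28.9575
  Assignments 49 × 0.32 = 15.68
  Practicals 82 × 0.14 = 11.48
  Essays 95 × 0.21 = 19.95
Sum = 76.0675
76.0675 is ≥ 69 and < 87 → Merit

Merit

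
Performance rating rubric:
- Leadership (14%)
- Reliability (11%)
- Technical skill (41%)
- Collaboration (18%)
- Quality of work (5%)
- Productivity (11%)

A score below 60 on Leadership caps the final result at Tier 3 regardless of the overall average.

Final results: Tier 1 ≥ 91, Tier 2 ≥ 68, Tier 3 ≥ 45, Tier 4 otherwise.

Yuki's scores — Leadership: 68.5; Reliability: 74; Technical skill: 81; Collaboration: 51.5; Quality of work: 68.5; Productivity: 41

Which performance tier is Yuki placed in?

Tier 2

Leadership score 68.5 ≥ 60: minimum met.
Weighted total:
  Leadership 68.5 × 0.14 = 9.59
  Reliability 74 × 0.11 = 8.14
  Technical skill 81 × 0.41 = 33.21
  Collaboration 51.5 × 0.18 = 9.27
  Quality of work 68.5 × 0.05 = 3.425
  Productivity 41 × 0.11 = 4.51
Sum = 68.145
68.145 is ≥ 68 and < 91 → Tier 2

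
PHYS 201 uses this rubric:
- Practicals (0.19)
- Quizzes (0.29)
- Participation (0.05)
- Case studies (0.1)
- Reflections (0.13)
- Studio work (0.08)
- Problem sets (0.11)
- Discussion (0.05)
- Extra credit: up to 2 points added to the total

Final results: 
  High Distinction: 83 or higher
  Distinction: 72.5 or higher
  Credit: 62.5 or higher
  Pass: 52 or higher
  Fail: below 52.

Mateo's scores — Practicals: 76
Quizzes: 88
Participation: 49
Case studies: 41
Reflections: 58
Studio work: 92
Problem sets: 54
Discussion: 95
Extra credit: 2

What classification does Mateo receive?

Distinction

Weighted total:
  Practicals 76 × 0.19 = 14.44
  Quizzes 88 × 0.29 = 25.52
  Participation 49 × 0.05 = 2.45
  Case studies 41 × 0.1 = 4.1
  Reflections 58 × 0.13 = 7.54
  Studio work 92 × 0.08 = 7.36
  Problem sets 54 × 0.11 = 5.94
  Discussion 95 × 0.05 = 4.75
Sum = 72.1
Extra credit: 72.1 + 2 = 74.1
74.1 is ≥ 72.5 and < 83 → Distinction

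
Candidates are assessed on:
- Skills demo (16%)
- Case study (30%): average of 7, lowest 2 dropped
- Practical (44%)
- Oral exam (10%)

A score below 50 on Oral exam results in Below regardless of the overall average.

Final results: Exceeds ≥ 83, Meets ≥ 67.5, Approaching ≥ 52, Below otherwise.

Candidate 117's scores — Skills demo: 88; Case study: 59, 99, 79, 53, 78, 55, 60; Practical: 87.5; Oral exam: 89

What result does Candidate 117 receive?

Exceeds

Case study: drop 53, 55 → average of remaining 5 = 375/5 = 75
Oral exam score 89 ≥ 50: minimum met.
Weighted total:
  Skills demo 88 × 0.16 = 14.08
  Case study 75 × 0.3 = 22.5
  Practical 87.5 × 0.44 = 38.5
  Oral exam 89 × 0.1 = 8.9
Sum = 83.98
83.98 ≥ 83 → Exceeds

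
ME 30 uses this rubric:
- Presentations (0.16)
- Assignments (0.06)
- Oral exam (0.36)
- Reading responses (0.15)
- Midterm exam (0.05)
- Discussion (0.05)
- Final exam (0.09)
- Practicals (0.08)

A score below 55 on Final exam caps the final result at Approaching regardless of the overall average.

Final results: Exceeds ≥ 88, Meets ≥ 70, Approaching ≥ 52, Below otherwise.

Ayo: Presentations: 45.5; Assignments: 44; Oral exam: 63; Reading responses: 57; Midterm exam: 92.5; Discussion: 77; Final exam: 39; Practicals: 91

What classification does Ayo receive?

Approaching

Final exam score 39 < 55: minimum not met.
Weighted total:
  Presentations 45.5 × 0.16 = 7.28
  Assignments 44 × 0.06 = 2.64
  Oral exam 63 × 0.36 = 22.68
  Reading responses 57 × 0.15 = 8.55
  Midterm exam 92.5 × 0.05 = 4.625
  Discussion 77 × 0.05 = 3.85
  Final exam 39 × 0.09 = 3.51
  Practicals 91 × 0.08 = 7.28
Sum = 60.415
60.415 would be Approaching; cap at Approaching applies → Approaching.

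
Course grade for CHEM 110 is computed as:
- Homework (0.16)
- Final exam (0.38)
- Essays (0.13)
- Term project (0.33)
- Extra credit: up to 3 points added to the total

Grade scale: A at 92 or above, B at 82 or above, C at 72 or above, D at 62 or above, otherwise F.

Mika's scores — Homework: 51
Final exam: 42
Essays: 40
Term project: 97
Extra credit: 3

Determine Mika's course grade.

D

Weighted total:
  Homework 51 × 0.16 = 8.16
  Final exam 42 × 0.38 = 15.96
  Essays 40 × 0.13 = 5.2
  Term project 97 × 0.33 = 32.01
Sum = 61.33
Extra credit: 61.33 + 3 = 64.33
64.33 is ≥ 62 and < 72 → D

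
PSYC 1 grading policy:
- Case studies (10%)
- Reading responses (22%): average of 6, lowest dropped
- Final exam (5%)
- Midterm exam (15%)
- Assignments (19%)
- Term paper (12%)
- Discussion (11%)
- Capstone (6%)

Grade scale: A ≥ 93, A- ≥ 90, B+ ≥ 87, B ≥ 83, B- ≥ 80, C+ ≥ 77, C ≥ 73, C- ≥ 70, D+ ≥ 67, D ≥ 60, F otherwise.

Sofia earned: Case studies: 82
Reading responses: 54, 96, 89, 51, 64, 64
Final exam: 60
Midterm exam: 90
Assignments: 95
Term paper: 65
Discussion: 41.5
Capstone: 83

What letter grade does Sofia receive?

C

Reading responses: drop 51 → average of remaining 5 = 367/5 = 73.4
Weighted total:
  Case studies 82 × 0.1 = 8.2
  Reading responses 73.4 × 0.22 = 16.148
  Final exam 60 × 0.05 = 3
  Midterm exam 90 × 0.15 = 13.5
  Assignments 95 × 0.19 = 18.05
  Term paper 65 × 0.12 = 7.8
  Discussion 41.5 × 0.11 = 4.565
  Capstone 83 × 0.06 = 4.98
Sum = 76.243
76.243 is ≥ 73 and < 77 → C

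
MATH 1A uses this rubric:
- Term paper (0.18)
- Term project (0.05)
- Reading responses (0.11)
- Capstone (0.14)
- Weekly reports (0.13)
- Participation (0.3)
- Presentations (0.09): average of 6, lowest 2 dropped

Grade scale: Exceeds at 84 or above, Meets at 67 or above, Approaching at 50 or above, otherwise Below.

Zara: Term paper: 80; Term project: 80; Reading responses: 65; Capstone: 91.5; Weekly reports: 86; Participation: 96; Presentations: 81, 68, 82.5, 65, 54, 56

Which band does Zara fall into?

Exceeds

Presentations: drop 54, 56 → average of remaining 4 = 296.5/4 = 74.125
Weighted total:
  Term paper 80 × 0.18 = 14.4
  Term project 80 × 0.05 = 4
  Reading responses 65 × 0.11 = 7.15
  Capstone 91.5 × 0.14 = 12.81
  Weekly reports 86 × 0.13 = 11.18
  Participation 96 × 0.3 = 28.8
  Presentations 74.125 × 0.09 = 6.67125
Sum = 85.01125
85.01125 ≥ 84 → Exceeds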